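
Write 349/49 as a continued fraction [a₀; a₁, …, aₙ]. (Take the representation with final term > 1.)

[7; 8, 6]

349 = 7×49 + 6
49 = 8×6 + 1
6 = 6×1 + 0  (stop)
So 349/49 = [7; 8, 6].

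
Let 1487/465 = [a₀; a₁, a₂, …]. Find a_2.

18

1487 = 3·465 + 92   →  a_0 = 3
465 = 5·92 + 5   →  a_1 = 5
92 = 18·5 + 2   →  a_2 = 18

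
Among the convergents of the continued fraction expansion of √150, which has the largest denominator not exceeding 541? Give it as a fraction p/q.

4801/392

√150 = [12; 4, 24, …] (period length 2).
Convergents:
  p_0/q_0 = 12/1
  p_1/q_1 = 49/4
  p_2/q_2 = 1188/97
  p_3/q_3 = 4801/392
  p_4/q_4 = 116412/9505
q_3 = 392 ≤ 541 < 9505 = q_4, so the answer is 4801/392.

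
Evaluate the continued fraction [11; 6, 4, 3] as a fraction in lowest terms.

Fold from the inside: start with 3/1.
  4 + 1/3 = 13/3
  6 + 3/13 = 81/13
  11 + 13/81 = 904/81

904/81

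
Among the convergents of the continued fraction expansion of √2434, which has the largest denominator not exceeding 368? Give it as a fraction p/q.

√2434 = [49; 2, 1, 48, 1, 2, 98, …] (period length 6).
Convergents:
  p_0/q_0 = 49/1
  p_1/q_1 = 99/2
  p_2/q_2 = 148/3
  p_3/q_3 = 7203/146
  p_4/q_4 = 7351/149
  p_5/q_5 = 21905/444
q_4 = 149 ≤ 368 < 444 = q_5, so the answer is 7351/149.

7351/149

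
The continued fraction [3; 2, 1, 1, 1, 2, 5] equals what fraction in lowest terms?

382/113

Fold from the inside: start with 5/1.
  2 + 1/5 = 11/5
  1 + 5/11 = 16/11
  1 + 11/16 = 27/16
  1 + 16/27 = 43/27
  2 + 27/43 = 113/43
  3 + 43/113 = 382/113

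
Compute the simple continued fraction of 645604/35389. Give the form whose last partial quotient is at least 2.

[18; 4, 8, 1, 3, 3, 9, 8]

645604 = 18×35389 + 8602
35389 = 4×8602 + 981
8602 = 8×981 + 754
981 = 1×754 + 227
754 = 3×227 + 73
227 = 3×73 + 8
73 = 9×8 + 1
8 = 8×1 + 0  (stop)
So 645604/35389 = [18; 4, 8, 1, 3, 3, 9, 8].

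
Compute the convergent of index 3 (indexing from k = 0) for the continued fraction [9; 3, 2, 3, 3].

223/24

Using pₖ = aₖpₖ₋₁ + pₖ₋₂, qₖ = aₖqₖ₋₁ + qₖ₋₂ (with p₋₁=1, p₋₂=0, q₋₁=0, q₋₂=1):
  k=0: a=9, p=9, q=1
  k=1: a=3, p=28, q=3
  k=2: a=2, p=65, q=7
  k=3: a=3, p=223, q=24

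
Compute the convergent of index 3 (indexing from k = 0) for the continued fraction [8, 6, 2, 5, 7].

Using pₖ = aₖpₖ₋₁ + pₖ₋₂, qₖ = aₖqₖ₋₁ + qₖ₋₂ (with p₋₁=1, p₋₂=0, q₋₁=0, q₋₂=1):
  k=0: a=8, p=8, q=1
  k=1: a=6, p=49, q=6
  k=2: a=2, p=106, q=13
  k=3: a=5, p=579, q=71

579/71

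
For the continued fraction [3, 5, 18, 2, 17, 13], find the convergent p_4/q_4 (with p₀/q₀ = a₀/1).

10457/3270

Using pₖ = aₖpₖ₋₁ + pₖ₋₂, qₖ = aₖqₖ₋₁ + qₖ₋₂ (with p₋₁=1, p₋₂=0, q₋₁=0, q₋₂=1):
  k=0: a=3, p=3, q=1
  k=1: a=5, p=16, q=5
  k=2: a=18, p=291, q=91
  k=3: a=2, p=598, q=187
  k=4: a=17, p=10457, q=3270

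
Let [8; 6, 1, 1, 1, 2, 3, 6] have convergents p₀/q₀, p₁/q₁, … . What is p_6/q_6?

1459/179

Using pₖ = aₖpₖ₋₁ + pₖ₋₂, qₖ = aₖqₖ₋₁ + qₖ₋₂ (with p₋₁=1, p₋₂=0, q₋₁=0, q₋₂=1):
  k=0: a=8, p=8, q=1
  k=1: a=6, p=49, q=6
  k=2: a=1, p=57, q=7
  k=3: a=1, p=106, q=13
  k=4: a=1, p=163, q=20
  k=5: a=2, p=432, q=53
  k=6: a=3, p=1459, q=179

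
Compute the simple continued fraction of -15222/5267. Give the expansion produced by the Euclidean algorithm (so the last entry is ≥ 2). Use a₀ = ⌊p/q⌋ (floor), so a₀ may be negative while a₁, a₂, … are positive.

-15222 = -3*5267 + 579
5267 = 9*579 + 56
579 = 10*56 + 19
56 = 2*19 + 18
19 = 1*18 + 1
18 = 18*1 + 0  (stop)
So -15222/5267 = [-3; 9, 10, 2, 1, 18].

[-3; 9, 10, 2, 1, 18]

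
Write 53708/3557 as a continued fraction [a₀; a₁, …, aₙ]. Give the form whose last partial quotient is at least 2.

53708 = 15*3557 + 353
3557 = 10*353 + 27
353 = 13*27 + 2
27 = 13*2 + 1
2 = 2*1 + 0  (stop)
So 53708/3557 = [15; 10, 13, 13, 2].

[15; 10, 13, 13, 2]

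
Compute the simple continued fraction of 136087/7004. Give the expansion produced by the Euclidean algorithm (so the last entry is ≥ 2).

136087 = 19×7004 + 3011
7004 = 2×3011 + 982
3011 = 3×982 + 65
982 = 15×65 + 7
65 = 9×7 + 2
7 = 3×2 + 1
2 = 2×1 + 0  (stop)
So 136087/7004 = [19; 2, 3, 15, 9, 3, 2].

[19; 2, 3, 15, 9, 3, 2]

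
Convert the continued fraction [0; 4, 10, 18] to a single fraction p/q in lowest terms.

181/742

Using pₖ = aₖpₖ₋₁ + pₖ₋₂ and qₖ = aₖqₖ₋₁ + qₖ₋₂:
  k=0: a=0, p=0, q=1
  k=1: a=4, p=1, q=4
  k=2: a=10, p=10, q=41
  k=3: a=18, p=181, q=742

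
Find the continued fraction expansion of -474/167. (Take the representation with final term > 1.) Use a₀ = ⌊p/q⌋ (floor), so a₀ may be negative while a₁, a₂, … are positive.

[-3; 6, 5, 2, 2]

-474 = -3·167 + 27
167 = 6·27 + 5
27 = 5·5 + 2
5 = 2·2 + 1
2 = 2·1 + 0  (stop)
So -474/167 = [-3; 6, 5, 2, 2].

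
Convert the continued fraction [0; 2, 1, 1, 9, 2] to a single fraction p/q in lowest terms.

Fold from the inside: start with 2/1.
  9 + 1/2 = 19/2
  1 + 2/19 = 21/19
  1 + 19/21 = 40/21
  2 + 21/40 = 101/40
  0 + 40/101 = 40/101

40/101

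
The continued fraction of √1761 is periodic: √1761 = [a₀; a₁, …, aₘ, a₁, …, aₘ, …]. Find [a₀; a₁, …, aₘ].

a₀ = ⌊√1761⌋ = 41.

[41; 1, 26, 1, 82]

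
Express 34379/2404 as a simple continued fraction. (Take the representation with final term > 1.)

[14; 3, 3, 13, 18]

34379 = 14*2404 + 723
2404 = 3*723 + 235
723 = 3*235 + 18
235 = 13*18 + 1
18 = 18*1 + 0  (stop)
So 34379/2404 = [14; 3, 3, 13, 18].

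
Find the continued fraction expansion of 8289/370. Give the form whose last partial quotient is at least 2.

[22; 2, 2, 14, 2, 2]

8289 = 22·370 + 149
370 = 2·149 + 72
149 = 2·72 + 5
72 = 14·5 + 2
5 = 2·2 + 1
2 = 2·1 + 0  (stop)
So 8289/370 = [22; 2, 2, 14, 2, 2].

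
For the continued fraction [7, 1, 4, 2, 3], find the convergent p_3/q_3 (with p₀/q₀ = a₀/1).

86/11

Using pₖ = aₖpₖ₋₁ + pₖ₋₂, qₖ = aₖqₖ₋₁ + qₖ₋₂ (with p₋₁=1, p₋₂=0, q₋₁=0, q₋₂=1):
  k=0: a=7, p=7, q=1
  k=1: a=1, p=8, q=1
  k=2: a=4, p=39, q=5
  k=3: a=2, p=86, q=11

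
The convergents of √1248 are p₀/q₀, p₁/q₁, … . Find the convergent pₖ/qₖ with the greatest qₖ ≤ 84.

1837/52

√1248 = [35; 3, 17, 3, 70, …] (period length 4).
Convergents:
  p_0/q_0 = 35/1
  p_1/q_1 = 106/3
  p_2/q_2 = 1837/52
  p_3/q_3 = 5617/159
q_2 = 52 ≤ 84 < 159 = q_3, so the answer is 1837/52.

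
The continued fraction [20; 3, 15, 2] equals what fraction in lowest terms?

Fold from the inside: start with 2/1.
  15 + 1/2 = 31/2
  3 + 2/31 = 95/31
  20 + 31/95 = 1931/95

1931/95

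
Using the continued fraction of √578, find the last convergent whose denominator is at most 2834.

√578 = [24; 24, 48, …] (period length 2).
Convergents:
  p_0/q_0 = 24/1
  p_1/q_1 = 577/24
  p_2/q_2 = 27720/1153
  p_3/q_3 = 665857/27696
q_2 = 1153 ≤ 2834 < 27696 = q_3, so the answer is 27720/1153.

27720/1153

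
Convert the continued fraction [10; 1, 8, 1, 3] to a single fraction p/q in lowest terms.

425/39

Using pₖ = aₖpₖ₋₁ + pₖ₋₂ and qₖ = aₖqₖ₋₁ + qₖ₋₂:
  k=0: a=10, p=10, q=1
  k=1: a=1, p=11, q=1
  k=2: a=8, p=98, q=9
  k=3: a=1, p=109, q=10
  k=4: a=3, p=425, q=39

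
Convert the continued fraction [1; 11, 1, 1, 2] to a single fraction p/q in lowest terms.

63/58

Fold from the inside: start with 2/1.
  1 + 1/2 = 3/2
  1 + 2/3 = 5/3
  11 + 3/5 = 58/5
  1 + 5/58 = 63/58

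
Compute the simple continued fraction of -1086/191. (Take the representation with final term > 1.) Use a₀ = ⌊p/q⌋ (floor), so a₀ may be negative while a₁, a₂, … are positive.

-1086 = -6×191 + 60
191 = 3×60 + 11
60 = 5×11 + 5
11 = 2×5 + 1
5 = 5×1 + 0  (stop)
So -1086/191 = [-6; 3, 5, 2, 5].

[-6; 3, 5, 2, 5]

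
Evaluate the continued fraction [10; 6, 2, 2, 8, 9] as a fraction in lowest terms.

Fold from the inside: start with 9/1.
  8 + 1/9 = 73/9
  2 + 9/73 = 155/73
  2 + 73/155 = 383/155
  6 + 155/383 = 2453/383
  10 + 383/2453 = 24913/2453

24913/2453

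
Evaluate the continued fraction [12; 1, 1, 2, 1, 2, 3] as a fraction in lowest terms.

Fold from the inside: start with 3/1.
  2 + 1/3 = 7/3
  1 + 3/7 = 10/7
  2 + 7/10 = 27/10
  1 + 10/27 = 37/27
  1 + 27/37 = 64/37
  12 + 37/64 = 805/64

805/64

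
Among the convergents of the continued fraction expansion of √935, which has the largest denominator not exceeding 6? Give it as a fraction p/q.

153/5

√935 = [30; 1, 1, 2, 1, 2, 1, 1, 60, …] (period length 8).
Convergents:
  p_0/q_0 = 30/1
  p_1/q_1 = 31/1
  p_2/q_2 = 61/2
  p_3/q_3 = 153/5
  p_4/q_4 = 214/7
q_3 = 5 ≤ 6 < 7 = q_4, so the answer is 153/5.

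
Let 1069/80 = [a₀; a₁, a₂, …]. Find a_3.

3

1069 = 13·80 + 29   →  a_0 = 13
80 = 2·29 + 22   →  a_1 = 2
29 = 1·22 + 7   →  a_2 = 1
22 = 3·7 + 1   →  a_3 = 3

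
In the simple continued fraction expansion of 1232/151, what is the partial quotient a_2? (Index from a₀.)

3

1232 = 8·151 + 24   →  a_0 = 8
151 = 6·24 + 7   →  a_1 = 6
24 = 3·7 + 3   →  a_2 = 3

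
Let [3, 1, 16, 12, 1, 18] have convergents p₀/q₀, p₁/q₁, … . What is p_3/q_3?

808/205

Using pₖ = aₖpₖ₋₁ + pₖ₋₂, qₖ = aₖqₖ₋₁ + qₖ₋₂ (with p₋₁=1, p₋₂=0, q₋₁=0, q₋₂=1):
  k=0: a=3, p=3, q=1
  k=1: a=1, p=4, q=1
  k=2: a=16, p=67, q=17
  k=3: a=12, p=808, q=205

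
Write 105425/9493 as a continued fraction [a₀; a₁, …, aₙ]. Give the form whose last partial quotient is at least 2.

[11; 9, 2, 9, 7, 2, 3]

105425 = 11*9493 + 1002
9493 = 9*1002 + 475
1002 = 2*475 + 52
475 = 9*52 + 7
52 = 7*7 + 3
7 = 2*3 + 1
3 = 3*1 + 0  (stop)
So 105425/9493 = [11; 9, 2, 9, 7, 2, 3].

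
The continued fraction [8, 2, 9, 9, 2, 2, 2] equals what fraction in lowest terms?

18397/2171

Fold from the inside: start with 2/1.
  2 + 1/2 = 5/2
  2 + 2/5 = 12/5
  9 + 5/12 = 113/12
  9 + 12/113 = 1029/113
  2 + 113/1029 = 2171/1029
  8 + 1029/2171 = 18397/2171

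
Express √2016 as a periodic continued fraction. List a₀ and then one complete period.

[44; 1, 8, 1, 88]

a₀ = ⌊√2016⌋ = 44.
With m₀=0, d₀=1 and mₖ₊₁ = dₖaₖ − mₖ, dₖ₊₁ = (n − mₖ₊₁²)/dₖ, aₖ₊₁ = ⌊(a₀+mₖ₊₁)/dₖ₊₁⌋:
  k=1: m=44, d=80, a=1
  k=2: m=36, d=9, a=8
  k=3: m=36, d=80, a=1
  k=4: m=44, d=1, a=88
d=1 and a=2a₀=88 at k=4, so the next step gives (m, d) = (44, 80) again — its k=1 value — and the period has length 4.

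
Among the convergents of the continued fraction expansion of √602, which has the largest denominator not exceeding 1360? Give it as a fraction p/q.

33344/1359

√602 = [24; 1, 1, 6, 1, 1, 48, …] (period length 6).
Convergents:
  p_0/q_0 = 24/1
  p_1/q_1 = 25/1
  p_2/q_2 = 49/2
  p_3/q_3 = 319/13
  p_4/q_4 = 368/15
  p_5/q_5 = 687/28
  p_6/q_6 = 33344/1359
  p_7/q_7 = 34031/1387
q_6 = 1359 ≤ 1360 < 1387 = q_7, so the answer is 33344/1359.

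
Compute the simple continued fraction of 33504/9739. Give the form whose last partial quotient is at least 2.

33504 = 3*9739 + 4287
9739 = 2*4287 + 1165
4287 = 3*1165 + 792
1165 = 1*792 + 373
792 = 2*373 + 46
373 = 8*46 + 5
46 = 9*5 + 1
5 = 5*1 + 0  (stop)
So 33504/9739 = [3; 2, 3, 1, 2, 8, 9, 5].

[3; 2, 3, 1, 2, 8, 9, 5]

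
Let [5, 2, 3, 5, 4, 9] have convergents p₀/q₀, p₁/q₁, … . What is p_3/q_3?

201/37

Using pₖ = aₖpₖ₋₁ + pₖ₋₂, qₖ = aₖqₖ₋₁ + qₖ₋₂ (with p₋₁=1, p₋₂=0, q₋₁=0, q₋₂=1):
  k=0: a=5, p=5, q=1
  k=1: a=2, p=11, q=2
  k=2: a=3, p=38, q=7
  k=3: a=5, p=201, q=37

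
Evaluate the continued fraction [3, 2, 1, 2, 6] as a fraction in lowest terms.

172/51

Fold from the inside: start with 6/1.
  2 + 1/6 = 13/6
  1 + 6/13 = 19/13
  2 + 13/19 = 51/19
  3 + 19/51 = 172/51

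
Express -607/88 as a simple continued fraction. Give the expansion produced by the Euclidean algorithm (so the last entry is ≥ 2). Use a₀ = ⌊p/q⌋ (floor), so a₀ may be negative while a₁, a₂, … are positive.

[-7; 9, 1, 3, 2]

-607 = -7*88 + 9
88 = 9*9 + 7
9 = 1*7 + 2
7 = 3*2 + 1
2 = 2*1 + 0  (stop)
So -607/88 = [-7; 9, 1, 3, 2].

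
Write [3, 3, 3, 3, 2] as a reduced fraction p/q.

Using pₖ = aₖpₖ₋₁ + pₖ₋₂ and qₖ = aₖqₖ₋₁ + qₖ₋₂:
  k=0: a=3, p=3, q=1
  k=1: a=3, p=10, q=3
  k=2: a=3, p=33, q=10
  k=3: a=3, p=109, q=33
  k=4: a=2, p=251, q=76

251/76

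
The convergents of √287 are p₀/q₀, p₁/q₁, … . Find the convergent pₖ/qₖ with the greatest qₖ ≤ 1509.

√287 = [16; 1, 15, 1, 32, …] (period length 4).
Convergents:
  p_0/q_0 = 16/1
  p_1/q_1 = 17/1
  p_2/q_2 = 271/16
  p_3/q_3 = 288/17
  p_4/q_4 = 9487/560
  p_5/q_5 = 9775/577
  p_6/q_6 = 156112/9215
q_5 = 577 ≤ 1509 < 9215 = q_6, so the answer is 9775/577.

9775/577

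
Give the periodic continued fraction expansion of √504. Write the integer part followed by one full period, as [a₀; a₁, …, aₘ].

a₀ = ⌊√504⌋ = 22.
With m₀=0, d₀=1 and mₖ₊₁ = dₖaₖ − mₖ, dₖ₊₁ = (n − mₖ₊₁²)/dₖ, aₖ₊₁ = ⌊(a₀+mₖ₊₁)/dₖ₊₁⌋:
  k=1: m=22, d=20, a=2
  k=2: m=18, d=9, a=4
  k=3: m=18, d=20, a=2
  k=4: m=22, d=1, a=44
d=1 and a=2a₀=44 at k=4, so the next step gives (m, d) = (22, 20) again — its k=1 value — and the period has length 4.

[22; 2, 4, 2, 44]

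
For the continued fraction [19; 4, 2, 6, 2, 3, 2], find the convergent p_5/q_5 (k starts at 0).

8324/433

Using pₖ = aₖpₖ₋₁ + pₖ₋₂, qₖ = aₖqₖ₋₁ + qₖ₋₂ (with p₋₁=1, p₋₂=0, q₋₁=0, q₋₂=1):
  k=0: a=19, p=19, q=1
  k=1: a=4, p=77, q=4
  k=2: a=2, p=173, q=9
  k=3: a=6, p=1115, q=58
  k=4: a=2, p=2403, q=125
  k=5: a=3, p=8324, q=433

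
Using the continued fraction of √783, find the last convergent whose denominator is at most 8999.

√783 = [27; 1, 54, …] (period length 2).
Convergents:
  p_0/q_0 = 27/1
  p_1/q_1 = 28/1
  p_2/q_2 = 1539/55
  p_3/q_3 = 1567/56
  p_4/q_4 = 86157/3079
  p_5/q_5 = 87724/3135
  p_6/q_6 = 4823253/172369
q_5 = 3135 ≤ 8999 < 172369 = q_6, so the answer is 87724/3135.

87724/3135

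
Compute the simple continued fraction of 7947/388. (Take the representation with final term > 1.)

[20; 2, 13, 2, 1, 4]

7947 = 20·388 + 187
388 = 2·187 + 14
187 = 13·14 + 5
14 = 2·5 + 4
5 = 1·4 + 1
4 = 4·1 + 0  (stop)
So 7947/388 = [20; 2, 13, 2, 1, 4].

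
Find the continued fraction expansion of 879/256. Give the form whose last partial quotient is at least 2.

879 = 3*256 + 111
256 = 2*111 + 34
111 = 3*34 + 9
34 = 3*9 + 7
9 = 1*7 + 2
7 = 3*2 + 1
2 = 2*1 + 0  (stop)
So 879/256 = [3; 2, 3, 3, 1, 3, 2].

[3; 2, 3, 3, 1, 3, 2]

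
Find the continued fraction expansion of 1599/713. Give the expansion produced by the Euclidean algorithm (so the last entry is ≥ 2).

1599 = 2·713 + 173
713 = 4·173 + 21
173 = 8·21 + 5
21 = 4·5 + 1
5 = 5·1 + 0  (stop)
So 1599/713 = [2; 4, 8, 4, 5].

[2; 4, 8, 4, 5]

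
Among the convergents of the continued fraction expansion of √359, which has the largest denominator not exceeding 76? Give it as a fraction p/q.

360/19

√359 = [18; 1, 17, 1, 36, …] (period length 4).
Convergents:
  p_0/q_0 = 18/1
  p_1/q_1 = 19/1
  p_2/q_2 = 341/18
  p_3/q_3 = 360/19
  p_4/q_4 = 13301/702
q_3 = 19 ≤ 76 < 702 = q_4, so the answer is 360/19.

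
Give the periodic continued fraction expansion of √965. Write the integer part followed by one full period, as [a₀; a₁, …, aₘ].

[31; 15, 1, 1, 15, 62]

a₀ = ⌊√965⌋ = 31.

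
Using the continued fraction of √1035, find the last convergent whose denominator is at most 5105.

72257/2246

√1035 = [32; 5, 1, 5, 64, …] (period length 4).
Convergents:
  p_0/q_0 = 32/1
  p_1/q_1 = 161/5
  p_2/q_2 = 193/6
  p_3/q_3 = 1126/35
  p_4/q_4 = 72257/2246
  p_5/q_5 = 362411/11265
q_4 = 2246 ≤ 5105 < 11265 = q_5, so the answer is 72257/2246.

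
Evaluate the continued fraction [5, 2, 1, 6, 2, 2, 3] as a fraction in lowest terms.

1931/361

Fold from the inside: start with 3/1.
  2 + 1/3 = 7/3
  2 + 3/7 = 17/7
  6 + 7/17 = 109/17
  1 + 17/109 = 126/109
  2 + 109/126 = 361/126
  5 + 126/361 = 1931/361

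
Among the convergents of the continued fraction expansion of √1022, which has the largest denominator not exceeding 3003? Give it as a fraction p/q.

65440/2047

√1022 = [31; 1, 30, 1, 62, …] (period length 4).
Convergents:
  p_0/q_0 = 31/1
  p_1/q_1 = 32/1
  p_2/q_2 = 991/31
  p_3/q_3 = 1023/32
  p_4/q_4 = 64417/2015
  p_5/q_5 = 65440/2047
  p_6/q_6 = 2027617/63425
q_5 = 2047 ≤ 3003 < 63425 = q_6, so the answer is 65440/2047.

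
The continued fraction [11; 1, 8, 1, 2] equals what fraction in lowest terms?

345/29

Using pₖ = aₖpₖ₋₁ + pₖ₋₂ and qₖ = aₖqₖ₋₁ + qₖ₋₂:
  k=0: a=11, p=11, q=1
  k=1: a=1, p=12, q=1
  k=2: a=8, p=107, q=9
  k=3: a=1, p=119, q=10
  k=4: a=2, p=345, q=29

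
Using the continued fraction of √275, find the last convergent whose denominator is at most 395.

√275 = [16; 1, 1, 2, 1, 1, 32, …] (period length 6).
Convergents:
  p_0/q_0 = 16/1
  p_1/q_1 = 17/1
  p_2/q_2 = 33/2
  p_3/q_3 = 83/5
  p_4/q_4 = 116/7
  p_5/q_5 = 199/12
  p_6/q_6 = 6484/391
  p_7/q_7 = 6683/403
q_6 = 391 ≤ 395 < 403 = q_7, so the answer is 6484/391.

6484/391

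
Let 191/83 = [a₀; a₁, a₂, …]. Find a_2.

191 = 2·83 + 25   →  a_0 = 2
83 = 3·25 + 8   →  a_1 = 3
25 = 3·8 + 1   →  a_2 = 3

3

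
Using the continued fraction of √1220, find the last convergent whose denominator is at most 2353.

34195/979

√1220 = [34; 1, 12, 1, 68, …] (period length 4).
Convergents:
  p_0/q_0 = 34/1
  p_1/q_1 = 35/1
  p_2/q_2 = 454/13
  p_3/q_3 = 489/14
  p_4/q_4 = 33706/965
  p_5/q_5 = 34195/979
  p_6/q_6 = 444046/12713
q_5 = 979 ≤ 2353 < 12713 = q_6, so the answer is 34195/979.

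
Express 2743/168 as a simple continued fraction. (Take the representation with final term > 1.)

2743 = 16·168 + 55
168 = 3·55 + 3
55 = 18·3 + 1
3 = 3·1 + 0  (stop)
So 2743/168 = [16; 3, 18, 3].

[16; 3, 18, 3]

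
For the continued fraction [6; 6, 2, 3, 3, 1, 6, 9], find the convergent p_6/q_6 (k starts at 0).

8039/1306

Using pₖ = aₖpₖ₋₁ + pₖ₋₂, qₖ = aₖqₖ₋₁ + qₖ₋₂ (with p₋₁=1, p₋₂=0, q₋₁=0, q₋₂=1):
  k=0: a=6, p=6, q=1
  k=1: a=6, p=37, q=6
  k=2: a=2, p=80, q=13
  k=3: a=3, p=277, q=45
  k=4: a=3, p=911, q=148
  k=5: a=1, p=1188, q=193
  k=6: a=6, p=8039, q=1306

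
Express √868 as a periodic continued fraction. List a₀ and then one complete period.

[29; 2, 6, 19, 2, 19, 6, 2, 58]

a₀ = ⌊√868⌋ = 29.
With m₀=0, d₀=1 and mₖ₊₁ = dₖaₖ − mₖ, dₖ₊₁ = (n − mₖ₊₁²)/dₖ, aₖ₊₁ = ⌊(a₀+mₖ₊₁)/dₖ₊₁⌋:
  k=1: m=29, d=27, a=2
  k=2: m=25, d=9, a=6
  k=3: m=29, d=3, a=19
  k=4: m=28, d=28, a=2
  k=5: m=28, d=3, a=19
  k=6: m=29, d=9, a=6
  k=7: m=25, d=27, a=2
  k=8: m=29, d=1, a=58
d=1 and a=2a₀=58 at k=8, so the next step gives (m, d) = (29, 27) again — its k=1 value — and the period has length 8.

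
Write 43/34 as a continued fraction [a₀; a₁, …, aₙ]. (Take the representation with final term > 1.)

43 = 1×34 + 9
34 = 3×9 + 7
9 = 1×7 + 2
7 = 3×2 + 1
2 = 2×1 + 0  (stop)
So 43/34 = [1; 3, 1, 3, 2].

[1; 3, 1, 3, 2]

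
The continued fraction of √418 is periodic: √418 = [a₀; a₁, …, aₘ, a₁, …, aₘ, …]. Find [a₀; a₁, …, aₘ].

a₀ = ⌊√418⌋ = 20.

[20; 2, 4, 20, 4, 2, 40]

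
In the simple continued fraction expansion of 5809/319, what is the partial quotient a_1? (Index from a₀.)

4

5809 = 18·319 + 67   →  a_0 = 18
319 = 4·67 + 51   →  a_1 = 4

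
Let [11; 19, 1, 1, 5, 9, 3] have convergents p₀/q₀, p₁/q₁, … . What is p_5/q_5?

21815/1974

Using pₖ = aₖpₖ₋₁ + pₖ₋₂, qₖ = aₖqₖ₋₁ + qₖ₋₂ (with p₋₁=1, p₋₂=0, q₋₁=0, q₋₂=1):
  k=0: a=11, p=11, q=1
  k=1: a=19, p=210, q=19
  k=2: a=1, p=221, q=20
  k=3: a=1, p=431, q=39
  k=4: a=5, p=2376, q=215
  k=5: a=9, p=21815, q=1974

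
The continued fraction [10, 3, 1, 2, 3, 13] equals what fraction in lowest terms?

5053/492

Using pₖ = aₖpₖ₋₁ + pₖ₋₂ and qₖ = aₖqₖ₋₁ + qₖ₋₂:
  k=0: a=10, p=10, q=1
  k=1: a=3, p=31, q=3
  k=2: a=1, p=41, q=4
  k=3: a=2, p=113, q=11
  k=4: a=3, p=380, q=37
  k=5: a=13, p=5053, q=492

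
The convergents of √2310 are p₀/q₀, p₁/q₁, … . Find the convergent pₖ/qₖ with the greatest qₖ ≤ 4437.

73872/1537

√2310 = [48; 16, 96, …] (period length 2).
Convergents:
  p_0/q_0 = 48/1
  p_1/q_1 = 769/16
  p_2/q_2 = 73872/1537
  p_3/q_3 = 1182721/24608
q_2 = 1537 ≤ 4437 < 24608 = q_3, so the answer is 73872/1537.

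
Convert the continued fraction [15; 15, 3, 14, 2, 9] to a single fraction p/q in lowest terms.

Using pₖ = aₖpₖ₋₁ + pₖ₋₂ and qₖ = aₖqₖ₋₁ + qₖ₋₂:
  k=0: a=15, p=15, q=1
  k=1: a=15, p=226, q=15
  k=2: a=3, p=693, q=46
  k=3: a=14, p=9928, q=659
  k=4: a=2, p=20549, q=1364
  k=5: a=9, p=194869, q=12935

194869/12935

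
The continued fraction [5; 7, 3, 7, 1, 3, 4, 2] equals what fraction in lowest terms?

34703/6756

Fold from the inside: start with 2/1.
  4 + 1/2 = 9/2
  3 + 2/9 = 29/9
  1 + 9/29 = 38/29
  7 + 29/38 = 295/38
  3 + 38/295 = 923/295
  7 + 295/923 = 6756/923
  5 + 923/6756 = 34703/6756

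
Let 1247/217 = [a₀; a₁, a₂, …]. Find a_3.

1247 = 5·217 + 162   →  a_0 = 5
217 = 1·162 + 55   →  a_1 = 1
162 = 2·55 + 52   →  a_2 = 2
55 = 1·52 + 3   →  a_3 = 1

1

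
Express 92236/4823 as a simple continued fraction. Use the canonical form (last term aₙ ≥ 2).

[19; 8, 19, 3, 10]

92236 = 19*4823 + 599
4823 = 8*599 + 31
599 = 19*31 + 10
31 = 3*10 + 1
10 = 10*1 + 0  (stop)
So 92236/4823 = [19; 8, 19, 3, 10].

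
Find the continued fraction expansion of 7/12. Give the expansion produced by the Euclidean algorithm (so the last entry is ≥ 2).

7 = 0*12 + 7
12 = 1*7 + 5
7 = 1*5 + 2
5 = 2*2 + 1
2 = 2*1 + 0  (stop)
So 7/12 = [0; 1, 1, 2, 2].

[0; 1, 1, 2, 2]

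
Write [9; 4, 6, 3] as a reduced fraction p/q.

730/79

Using pₖ = aₖpₖ₋₁ + pₖ₋₂ and qₖ = aₖqₖ₋₁ + qₖ₋₂:
  k=0: a=9, p=9, q=1
  k=1: a=4, p=37, q=4
  k=2: a=6, p=231, q=25
  k=3: a=3, p=730, q=79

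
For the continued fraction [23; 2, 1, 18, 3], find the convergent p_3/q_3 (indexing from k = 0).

Using pₖ = aₖpₖ₋₁ + pₖ₋₂, qₖ = aₖqₖ₋₁ + qₖ₋₂ (with p₋₁=1, p₋₂=0, q₋₁=0, q₋₂=1):
  k=0: a=23, p=23, q=1
  k=1: a=2, p=47, q=2
  k=2: a=1, p=70, q=3
  k=3: a=18, p=1307, q=56

1307/56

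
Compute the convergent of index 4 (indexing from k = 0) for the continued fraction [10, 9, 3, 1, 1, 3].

Using pₖ = aₖpₖ₋₁ + pₖ₋₂, qₖ = aₖqₖ₋₁ + qₖ₋₂ (with p₋₁=1, p₋₂=0, q₋₁=0, q₋₂=1):
  k=0: a=10, p=10, q=1
  k=1: a=9, p=91, q=9
  k=2: a=3, p=283, q=28
  k=3: a=1, p=374, q=37
  k=4: a=1, p=657, q=65

657/65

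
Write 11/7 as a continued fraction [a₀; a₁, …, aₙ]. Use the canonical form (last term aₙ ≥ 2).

11 = 1*7 + 4
7 = 1*4 + 3
4 = 1*3 + 1
3 = 3*1 + 0  (stop)
So 11/7 = [1; 1, 1, 3].

[1; 1, 1, 3]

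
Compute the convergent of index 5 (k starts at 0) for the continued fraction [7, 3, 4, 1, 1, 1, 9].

Using pₖ = aₖpₖ₋₁ + pₖ₋₂, qₖ = aₖqₖ₋₁ + qₖ₋₂ (with p₋₁=1, p₋₂=0, q₋₁=0, q₋₂=1):
  k=0: a=7, p=7, q=1
  k=1: a=3, p=22, q=3
  k=2: a=4, p=95, q=13
  k=3: a=1, p=117, q=16
  k=4: a=1, p=212, q=29
  k=5: a=1, p=329, q=45

329/45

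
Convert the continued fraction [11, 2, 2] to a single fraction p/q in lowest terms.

Fold from the inside: start with 2/1.
  2 + 1/2 = 5/2
  11 + 2/5 = 57/5

57/5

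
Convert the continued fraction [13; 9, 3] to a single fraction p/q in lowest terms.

Using pₖ = aₖpₖ₋₁ + pₖ₋₂ and qₖ = aₖqₖ₋₁ + qₖ₋₂:
  k=0: a=13, p=13, q=1
  k=1: a=9, p=118, q=9
  k=2: a=3, p=367, q=28

367/28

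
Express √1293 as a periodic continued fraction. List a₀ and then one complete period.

[35; 1, 22, 1, 70]

a₀ = ⌊√1293⌋ = 35.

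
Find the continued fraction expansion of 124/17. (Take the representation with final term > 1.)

124 = 7·17 + 5
17 = 3·5 + 2
5 = 2·2 + 1
2 = 2·1 + 0  (stop)
So 124/17 = [7; 3, 2, 2].

[7; 3, 2, 2]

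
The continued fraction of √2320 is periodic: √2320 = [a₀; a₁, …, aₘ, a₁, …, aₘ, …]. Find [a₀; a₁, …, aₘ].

[48; 6, 96]

a₀ = ⌊√2320⌋ = 48.
With m₀=0, d₀=1 and mₖ₊₁ = dₖaₖ − mₖ, dₖ₊₁ = (n − mₖ₊₁²)/dₖ, aₖ₊₁ = ⌊(a₀+mₖ₊₁)/dₖ₊₁⌋:
  k=1: m=48, d=16, a=6
  k=2: m=48, d=1, a=96
d=1 and a=2a₀=96 at k=2, so the next step gives (m, d) = (48, 16) again — its k=1 value — and the period has length 2.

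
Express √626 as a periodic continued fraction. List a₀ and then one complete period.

[25; 50]

a₀ = ⌊√626⌋ = 25.
With m₀=0, d₀=1 and mₖ₊₁ = dₖaₖ − mₖ, dₖ₊₁ = (n − mₖ₊₁²)/dₖ, aₖ₊₁ = ⌊(a₀+mₖ₊₁)/dₖ₊₁⌋:
  k=1: m=25, d=1, a=50
d=1 and a=2a₀=50 at k=1, so the next step gives (m, d) = (25, 1) again — its k=1 value — and the period has length 1.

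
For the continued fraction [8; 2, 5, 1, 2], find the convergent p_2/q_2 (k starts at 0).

93/11

Using pₖ = aₖpₖ₋₁ + pₖ₋₂, qₖ = aₖqₖ₋₁ + qₖ₋₂ (with p₋₁=1, p₋₂=0, q₋₁=0, q₋₂=1):
  k=0: a=8, p=8, q=1
  k=1: a=2, p=17, q=2
  k=2: a=5, p=93, q=11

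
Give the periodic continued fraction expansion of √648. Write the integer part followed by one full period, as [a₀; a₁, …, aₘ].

[25; 2, 5, 6, 5, 2, 50]

a₀ = ⌊√648⌋ = 25.
With m₀=0, d₀=1 and mₖ₊₁ = dₖaₖ − mₖ, dₖ₊₁ = (n − mₖ₊₁²)/dₖ, aₖ₊₁ = ⌊(a₀+mₖ₊₁)/dₖ₊₁⌋:
  k=1: m=25, d=23, a=2
  k=2: m=21, d=9, a=5
  k=3: m=24, d=8, a=6
  k=4: m=24, d=9, a=5
  k=5: m=21, d=23, a=2
  k=6: m=25, d=1, a=50
d=1 and a=2a₀=50 at k=6, so the next step gives (m, d) = (25, 23) again — its k=1 value — and the period has length 6.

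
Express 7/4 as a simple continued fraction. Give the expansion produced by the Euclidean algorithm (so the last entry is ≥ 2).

7 = 1×4 + 3
4 = 1×3 + 1
3 = 3×1 + 0  (stop)
So 7/4 = [1; 1, 3].

[1; 1, 3]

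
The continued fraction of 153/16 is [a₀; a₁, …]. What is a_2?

1

153 = 9·16 + 9   →  a_0 = 9
16 = 1·9 + 7   →  a_1 = 1
9 = 1·7 + 2   →  a_2 = 1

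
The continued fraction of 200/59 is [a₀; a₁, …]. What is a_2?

200 = 3·59 + 23   →  a_0 = 3
59 = 2·23 + 13   →  a_1 = 2
23 = 1·13 + 10   →  a_2 = 1

1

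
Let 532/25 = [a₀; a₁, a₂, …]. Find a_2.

532 = 21·25 + 7   →  a_0 = 21
25 = 3·7 + 4   →  a_1 = 3
7 = 1·4 + 3   →  a_2 = 1

1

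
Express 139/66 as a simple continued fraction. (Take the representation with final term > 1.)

[2; 9, 2, 3]

139 = 2×66 + 7
66 = 9×7 + 3
7 = 2×3 + 1
3 = 3×1 + 0  (stop)
So 139/66 = [2; 9, 2, 3].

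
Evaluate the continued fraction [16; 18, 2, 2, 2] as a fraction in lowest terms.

Using pₖ = aₖpₖ₋₁ + pₖ₋₂ and qₖ = aₖqₖ₋₁ + qₖ₋₂:
  k=0: a=16, p=16, q=1
  k=1: a=18, p=289, q=18
  k=2: a=2, p=594, q=37
  k=3: a=2, p=1477, q=92
  k=4: a=2, p=3548, q=221

3548/221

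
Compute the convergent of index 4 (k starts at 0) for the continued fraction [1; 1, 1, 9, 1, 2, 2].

32/21

Using pₖ = aₖpₖ₋₁ + pₖ₋₂, qₖ = aₖqₖ₋₁ + qₖ₋₂ (with p₋₁=1, p₋₂=0, q₋₁=0, q₋₂=1):
  k=0: a=1, p=1, q=1
  k=1: a=1, p=2, q=1
  k=2: a=1, p=3, q=2
  k=3: a=9, p=29, q=19
  k=4: a=1, p=32, q=21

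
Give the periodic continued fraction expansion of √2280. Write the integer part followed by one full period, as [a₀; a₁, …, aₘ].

a₀ = ⌊√2280⌋ = 47.
With m₀=0, d₀=1 and mₖ₊₁ = dₖaₖ − mₖ, dₖ₊₁ = (n − mₖ₊₁²)/dₖ, aₖ₊₁ = ⌊(a₀+mₖ₊₁)/dₖ₊₁⌋:
  k=1: m=47, d=71, a=1
  k=2: m=24, d=24, a=2
  k=3: m=24, d=71, a=1
  k=4: m=47, d=1, a=94
d=1 and a=2a₀=94 at k=4, so the next step gives (m, d) = (47, 71) again — its k=1 value — and the period has length 4.

[47; 1, 2, 1, 94]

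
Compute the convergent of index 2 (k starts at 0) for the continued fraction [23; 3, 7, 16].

Using pₖ = aₖpₖ₋₁ + pₖ₋₂, qₖ = aₖqₖ₋₁ + qₖ₋₂ (with p₋₁=1, p₋₂=0, q₋₁=0, q₋₂=1):
  k=0: a=23, p=23, q=1
  k=1: a=3, p=70, q=3
  k=2: a=7, p=513, q=22

513/22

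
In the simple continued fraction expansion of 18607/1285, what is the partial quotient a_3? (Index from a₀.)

10

18607 = 14·1285 + 617   →  a_0 = 14
1285 = 2·617 + 51   →  a_1 = 2
617 = 12·51 + 5   →  a_2 = 12
51 = 10·5 + 1   →  a_3 = 10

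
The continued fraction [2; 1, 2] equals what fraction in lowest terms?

Fold from the inside: start with 2/1.
  1 + 1/2 = 3/2
  2 + 2/3 = 8/3

8/3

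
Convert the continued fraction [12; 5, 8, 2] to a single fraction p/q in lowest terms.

1061/87

Using pₖ = aₖpₖ₋₁ + pₖ₋₂ and qₖ = aₖqₖ₋₁ + qₖ₋₂:
  k=0: a=12, p=12, q=1
  k=1: a=5, p=61, q=5
  k=2: a=8, p=500, q=41
  k=3: a=2, p=1061, q=87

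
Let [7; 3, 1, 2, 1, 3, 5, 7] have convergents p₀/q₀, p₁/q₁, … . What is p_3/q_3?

80/11

Using pₖ = aₖpₖ₋₁ + pₖ₋₂, qₖ = aₖqₖ₋₁ + qₖ₋₂ (with p₋₁=1, p₋₂=0, q₋₁=0, q₋₂=1):
  k=0: a=7, p=7, q=1
  k=1: a=3, p=22, q=3
  k=2: a=1, p=29, q=4
  k=3: a=2, p=80, q=11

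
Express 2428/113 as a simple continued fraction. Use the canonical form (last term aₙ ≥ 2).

2428 = 21*113 + 55
113 = 2*55 + 3
55 = 18*3 + 1
3 = 3*1 + 0  (stop)
So 2428/113 = [21; 2, 18, 3].

[21; 2, 18, 3]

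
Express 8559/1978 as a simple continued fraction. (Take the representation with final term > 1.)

8559 = 4×1978 + 647
1978 = 3×647 + 37
647 = 17×37 + 18
37 = 2×18 + 1
18 = 18×1 + 0  (stop)
So 8559/1978 = [4; 3, 17, 2, 18].

[4; 3, 17, 2, 18]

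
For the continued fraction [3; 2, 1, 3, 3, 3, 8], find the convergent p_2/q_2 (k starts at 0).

10/3

Using pₖ = aₖpₖ₋₁ + pₖ₋₂, qₖ = aₖqₖ₋₁ + qₖ₋₂ (with p₋₁=1, p₋₂=0, q₋₁=0, q₋₂=1):
  k=0: a=3, p=3, q=1
  k=1: a=2, p=7, q=2
  k=2: a=1, p=10, q=3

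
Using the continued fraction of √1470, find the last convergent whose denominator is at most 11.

√1470 = [38; 2, 1, 14, 1, 2, 76, …] (period length 6).
Convergents:
  p_0/q_0 = 38/1
  p_1/q_1 = 77/2
  p_2/q_2 = 115/3
  p_3/q_3 = 1687/44
q_2 = 3 ≤ 11 < 44 = q_3, so the answer is 115/3.

115/3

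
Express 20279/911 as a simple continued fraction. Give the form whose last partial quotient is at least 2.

[22; 3, 1, 5, 2, 2, 7]

20279 = 22×911 + 237
911 = 3×237 + 200
237 = 1×200 + 37
200 = 5×37 + 15
37 = 2×15 + 7
15 = 2×7 + 1
7 = 7×1 + 0  (stop)
So 20279/911 = [22; 3, 1, 5, 2, 2, 7].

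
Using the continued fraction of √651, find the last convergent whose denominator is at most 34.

842/33

√651 = [25; 1, 1, 16, 1, 1, 50, …] (period length 6).
Convergents:
  p_0/q_0 = 25/1
  p_1/q_1 = 26/1
  p_2/q_2 = 51/2
  p_3/q_3 = 842/33
  p_4/q_4 = 893/35
q_3 = 33 ≤ 34 < 35 = q_4, so the answer is 842/33.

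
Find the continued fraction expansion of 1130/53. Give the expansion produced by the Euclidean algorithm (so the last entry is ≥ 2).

1130 = 21*53 + 17
53 = 3*17 + 2
17 = 8*2 + 1
2 = 2*1 + 0  (stop)
So 1130/53 = [21; 3, 8, 2].

[21; 3, 8, 2]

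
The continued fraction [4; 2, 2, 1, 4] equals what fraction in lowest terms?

Using pₖ = aₖpₖ₋₁ + pₖ₋₂ and qₖ = aₖqₖ₋₁ + qₖ₋₂:
  k=0: a=4, p=4, q=1
  k=1: a=2, p=9, q=2
  k=2: a=2, p=22, q=5
  k=3: a=1, p=31, q=7
  k=4: a=4, p=146, q=33

146/33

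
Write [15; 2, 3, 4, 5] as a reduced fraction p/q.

2423/157

Using pₖ = aₖpₖ₋₁ + pₖ₋₂ and qₖ = aₖqₖ₋₁ + qₖ₋₂:
  k=0: a=15, p=15, q=1
  k=1: a=2, p=31, q=2
  k=2: a=3, p=108, q=7
  k=3: a=4, p=463, q=30
  k=4: a=5, p=2423, q=157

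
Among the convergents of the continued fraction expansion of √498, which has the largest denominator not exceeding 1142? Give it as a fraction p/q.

9395/421

√498 = [22; 3, 6, 22, 6, 3, 44, …] (period length 6).
Convergents:
  p_0/q_0 = 22/1
  p_1/q_1 = 67/3
  p_2/q_2 = 424/19
  p_3/q_3 = 9395/421
  p_4/q_4 = 56794/2545
q_3 = 421 ≤ 1142 < 2545 = q_4, so the answer is 9395/421.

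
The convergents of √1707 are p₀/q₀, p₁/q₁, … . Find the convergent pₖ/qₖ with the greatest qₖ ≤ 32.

√1707 = [41; 3, 6, 41, 6, 3, 82, …] (period length 6).
Convergents:
  p_0/q_0 = 41/1
  p_1/q_1 = 124/3
  p_2/q_2 = 785/19
  p_3/q_3 = 32309/782
q_2 = 19 ≤ 32 < 782 = q_3, so the answer is 785/19.

785/19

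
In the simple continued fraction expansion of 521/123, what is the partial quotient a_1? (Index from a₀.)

521 = 4·123 + 29   →  a_0 = 4
123 = 4·29 + 7   →  a_1 = 4

4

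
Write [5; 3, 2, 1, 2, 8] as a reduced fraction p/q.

Using pₖ = aₖpₖ₋₁ + pₖ₋₂ and qₖ = aₖqₖ₋₁ + qₖ₋₂:
  k=0: a=5, p=5, q=1
  k=1: a=3, p=16, q=3
  k=2: a=2, p=37, q=7
  k=3: a=1, p=53, q=10
  k=4: a=2, p=143, q=27
  k=5: a=8, p=1197, q=226

1197/226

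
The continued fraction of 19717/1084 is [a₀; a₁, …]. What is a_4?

9

19717 = 18·1084 + 205   →  a_0 = 18
1084 = 5·205 + 59   →  a_1 = 5
205 = 3·59 + 28   →  a_2 = 3
59 = 2·28 + 3   →  a_3 = 2
28 = 9·3 + 1   →  a_4 = 9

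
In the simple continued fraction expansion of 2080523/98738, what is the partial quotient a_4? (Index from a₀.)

2080523 = 21·98738 + 7025   →  a_0 = 21
98738 = 14·7025 + 388   →  a_1 = 14
7025 = 18·388 + 41   →  a_2 = 18
388 = 9·41 + 19   →  a_3 = 9
41 = 2·19 + 3   →  a_4 = 2

2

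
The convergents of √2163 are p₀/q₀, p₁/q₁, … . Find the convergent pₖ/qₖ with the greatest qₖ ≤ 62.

√2163 = [46; 1, 1, 30, 1, 1, 92, …] (period length 6).
Convergents:
  p_0/q_0 = 46/1
  p_1/q_1 = 47/1
  p_2/q_2 = 93/2
  p_3/q_3 = 2837/61
  p_4/q_4 = 2930/63
q_3 = 61 ≤ 62 < 63 = q_4, so the answer is 2837/61.

2837/61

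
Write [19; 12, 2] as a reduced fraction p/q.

477/25

Fold from the inside: start with 2/1.
  12 + 1/2 = 25/2
  19 + 2/25 = 477/25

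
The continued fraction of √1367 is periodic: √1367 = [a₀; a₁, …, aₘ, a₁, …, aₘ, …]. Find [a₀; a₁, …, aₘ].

[36; 1, 35, 1, 72]

a₀ = ⌊√1367⌋ = 36.
With m₀=0, d₀=1 and mₖ₊₁ = dₖaₖ − mₖ, dₖ₊₁ = (n − mₖ₊₁²)/dₖ, aₖ₊₁ = ⌊(a₀+mₖ₊₁)/dₖ₊₁⌋:
  k=1: m=36, d=71, a=1
  k=2: m=35, d=2, a=35
  k=3: m=35, d=71, a=1
  k=4: m=36, d=1, a=72
d=1 and a=2a₀=72 at k=4, so the next step gives (m, d) = (36, 71) again — its k=1 value — and the period has length 4.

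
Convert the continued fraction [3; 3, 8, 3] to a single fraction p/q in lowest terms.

Fold from the inside: start with 3/1.
  8 + 1/3 = 25/3
  3 + 3/25 = 78/25
  3 + 25/78 = 259/78

259/78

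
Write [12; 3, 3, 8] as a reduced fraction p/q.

1021/83

Fold from the inside: start with 8/1.
  3 + 1/8 = 25/8
  3 + 8/25 = 83/25
  12 + 25/83 = 1021/83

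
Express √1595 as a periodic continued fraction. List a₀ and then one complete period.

[39; 1, 14, 1, 78]

a₀ = ⌊√1595⌋ = 39.
With m₀=0, d₀=1 and mₖ₊₁ = dₖaₖ − mₖ, dₖ₊₁ = (n − mₖ₊₁²)/dₖ, aₖ₊₁ = ⌊(a₀+mₖ₊₁)/dₖ₊₁⌋:
  k=1: m=39, d=74, a=1
  k=2: m=35, d=5, a=14
  k=3: m=35, d=74, a=1
  k=4: m=39, d=1, a=78
d=1 and a=2a₀=78 at k=4, so the next step gives (m, d) = (39, 74) again — its k=1 value — and the period has length 4.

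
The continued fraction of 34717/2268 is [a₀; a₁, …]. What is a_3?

34717 = 15·2268 + 697   →  a_0 = 15
2268 = 3·697 + 177   →  a_1 = 3
697 = 3·177 + 166   →  a_2 = 3
177 = 1·166 + 11   →  a_3 = 1

1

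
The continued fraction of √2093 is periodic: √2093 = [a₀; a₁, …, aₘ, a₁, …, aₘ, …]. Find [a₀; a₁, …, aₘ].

[45; 1, 2, 1, 90]

a₀ = ⌊√2093⌋ = 45.
With m₀=0, d₀=1 and mₖ₊₁ = dₖaₖ − mₖ, dₖ₊₁ = (n − mₖ₊₁²)/dₖ, aₖ₊₁ = ⌊(a₀+mₖ₊₁)/dₖ₊₁⌋:
  k=1: m=45, d=68, a=1
  k=2: m=23, d=23, a=2
  k=3: m=23, d=68, a=1
  k=4: m=45, d=1, a=90
d=1 and a=2a₀=90 at k=4, so the next step gives (m, d) = (45, 68) again — its k=1 value — and the period has length 4.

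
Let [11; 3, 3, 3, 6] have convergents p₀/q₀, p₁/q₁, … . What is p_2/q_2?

113/10

Using pₖ = aₖpₖ₋₁ + pₖ₋₂, qₖ = aₖqₖ₋₁ + qₖ₋₂ (with p₋₁=1, p₋₂=0, q₋₁=0, q₋₂=1):
  k=0: a=11, p=11, q=1
  k=1: a=3, p=34, q=3
  k=2: a=3, p=113, q=10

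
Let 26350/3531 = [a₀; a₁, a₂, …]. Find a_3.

6

26350 = 7·3531 + 1633   →  a_0 = 7
3531 = 2·1633 + 265   →  a_1 = 2
1633 = 6·265 + 43   →  a_2 = 6
265 = 6·43 + 7   →  a_3 = 6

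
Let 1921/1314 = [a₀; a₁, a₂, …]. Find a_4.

3

1921 = 1·1314 + 607   →  a_0 = 1
1314 = 2·607 + 100   →  a_1 = 2
607 = 6·100 + 7   →  a_2 = 6
100 = 14·7 + 2   →  a_3 = 14
7 = 3·2 + 1   →  a_4 = 3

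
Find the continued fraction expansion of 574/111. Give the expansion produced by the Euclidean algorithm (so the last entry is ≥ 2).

[5; 5, 1, 5, 3]

574 = 5*111 + 19
111 = 5*19 + 16
19 = 1*16 + 3
16 = 5*3 + 1
3 = 3*1 + 0  (stop)
So 574/111 = [5; 5, 1, 5, 3].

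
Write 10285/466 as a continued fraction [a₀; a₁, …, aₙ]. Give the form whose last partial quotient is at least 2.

10285 = 22×466 + 33
466 = 14×33 + 4
33 = 8×4 + 1
4 = 4×1 + 0  (stop)
So 10285/466 = [22; 14, 8, 4].

[22; 14, 8, 4]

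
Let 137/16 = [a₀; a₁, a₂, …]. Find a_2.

137 = 8·16 + 9   →  a_0 = 8
16 = 1·9 + 7   →  a_1 = 1
9 = 1·7 + 2   →  a_2 = 1

1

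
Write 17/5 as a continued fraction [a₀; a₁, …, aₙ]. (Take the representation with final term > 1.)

[3; 2, 2]

17 = 3·5 + 2
5 = 2·2 + 1
2 = 2·1 + 0  (stop)
So 17/5 = [3; 2, 2].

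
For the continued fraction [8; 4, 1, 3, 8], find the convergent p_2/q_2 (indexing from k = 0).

41/5

Using pₖ = aₖpₖ₋₁ + pₖ₋₂, qₖ = aₖqₖ₋₁ + qₖ₋₂ (with p₋₁=1, p₋₂=0, q₋₁=0, q₋₂=1):
  k=0: a=8, p=8, q=1
  k=1: a=4, p=33, q=4
  k=2: a=1, p=41, q=5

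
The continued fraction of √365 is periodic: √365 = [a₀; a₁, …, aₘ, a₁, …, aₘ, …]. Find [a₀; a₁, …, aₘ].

[19; 9, 1, 1, 9, 38]

a₀ = ⌊√365⌋ = 19.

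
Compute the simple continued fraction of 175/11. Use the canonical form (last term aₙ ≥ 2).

175 = 15·11 + 10
11 = 1·10 + 1
10 = 10·1 + 0  (stop)
So 175/11 = [15; 1, 10].

[15; 1, 10]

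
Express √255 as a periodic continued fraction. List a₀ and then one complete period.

[15; 1, 30]

a₀ = ⌊√255⌋ = 15.
With m₀=0, d₀=1 and mₖ₊₁ = dₖaₖ − mₖ, dₖ₊₁ = (n − mₖ₊₁²)/dₖ, aₖ₊₁ = ⌊(a₀+mₖ₊₁)/dₖ₊₁⌋:
  k=1: m=15, d=30, a=1
  k=2: m=15, d=1, a=30
d=1 and a=2a₀=30 at k=2, so the next step gives (m, d) = (15, 30) again — its k=1 value — and the period has length 2.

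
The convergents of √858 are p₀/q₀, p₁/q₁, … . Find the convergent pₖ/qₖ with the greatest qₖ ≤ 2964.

√858 = [29; 3, 2, 3, 58, …] (period length 4).
Convergents:
  p_0/q_0 = 29/1
  p_1/q_1 = 88/3
  p_2/q_2 = 205/7
  p_3/q_3 = 703/24
  p_4/q_4 = 40979/1399
  p_5/q_5 = 123640/4221
q_4 = 1399 ≤ 2964 < 4221 = q_5, so the answer is 40979/1399.

40979/1399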